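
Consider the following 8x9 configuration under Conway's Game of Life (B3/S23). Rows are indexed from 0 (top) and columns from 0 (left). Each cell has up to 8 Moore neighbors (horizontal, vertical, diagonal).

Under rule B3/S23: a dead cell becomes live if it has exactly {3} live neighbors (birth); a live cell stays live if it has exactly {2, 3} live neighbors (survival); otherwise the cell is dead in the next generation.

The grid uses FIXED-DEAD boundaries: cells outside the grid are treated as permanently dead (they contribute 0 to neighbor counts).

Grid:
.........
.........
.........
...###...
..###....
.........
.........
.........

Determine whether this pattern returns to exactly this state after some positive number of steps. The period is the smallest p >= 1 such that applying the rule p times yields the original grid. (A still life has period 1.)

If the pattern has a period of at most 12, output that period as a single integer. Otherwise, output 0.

Simulating and comparing each generation to the original:
Gen 0 (original, given above): 6 live cells
Gen 1: 6 live cells, differs from original
Gen 2: 6 live cells, MATCHES original -> period = 2

Answer: 2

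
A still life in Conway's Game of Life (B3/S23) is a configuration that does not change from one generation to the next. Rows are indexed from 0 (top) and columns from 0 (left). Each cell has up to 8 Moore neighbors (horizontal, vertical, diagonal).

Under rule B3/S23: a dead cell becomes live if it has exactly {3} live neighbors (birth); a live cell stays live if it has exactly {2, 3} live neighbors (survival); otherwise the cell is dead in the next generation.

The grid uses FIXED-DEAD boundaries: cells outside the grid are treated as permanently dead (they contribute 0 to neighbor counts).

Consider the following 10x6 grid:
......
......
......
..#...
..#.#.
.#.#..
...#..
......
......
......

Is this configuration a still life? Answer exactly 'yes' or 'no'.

Compute generation 1 and compare to generation 0 (given above):
Generation 1:
......
......
......
...#..
.##...
...##.
..#...
......
......
......
Cell (3,2) differs: gen0=1 vs gen1=0 -> NOT a still life.

Answer: no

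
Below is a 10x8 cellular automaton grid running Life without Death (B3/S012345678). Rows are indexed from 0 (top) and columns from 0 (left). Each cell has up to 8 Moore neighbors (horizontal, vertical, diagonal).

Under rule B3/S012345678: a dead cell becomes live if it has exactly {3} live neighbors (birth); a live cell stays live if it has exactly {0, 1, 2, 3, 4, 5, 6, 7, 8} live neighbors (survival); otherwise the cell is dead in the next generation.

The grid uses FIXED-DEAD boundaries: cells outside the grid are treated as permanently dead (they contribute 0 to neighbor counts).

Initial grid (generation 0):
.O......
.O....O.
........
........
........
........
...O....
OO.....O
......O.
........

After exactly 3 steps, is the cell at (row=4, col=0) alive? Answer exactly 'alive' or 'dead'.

Answer: dead

Derivation:
Simulating step by step:
Generation 0 (given above): 8 live cells
Generation 1: 8 live cells
.O......
.O....O.
........
........
........
........
...O....
OO.....O
......O.
........
Generation 2: 8 live cells
.O......
.O....O.
........
........
........
........
...O....
OO.....O
......O.
........
Generation 3: 8 live cells
.O......
.O....O.
........
........
........
........
...O....
OO.....O
......O.
........

Cell (4,0) at generation 3: 0 -> dead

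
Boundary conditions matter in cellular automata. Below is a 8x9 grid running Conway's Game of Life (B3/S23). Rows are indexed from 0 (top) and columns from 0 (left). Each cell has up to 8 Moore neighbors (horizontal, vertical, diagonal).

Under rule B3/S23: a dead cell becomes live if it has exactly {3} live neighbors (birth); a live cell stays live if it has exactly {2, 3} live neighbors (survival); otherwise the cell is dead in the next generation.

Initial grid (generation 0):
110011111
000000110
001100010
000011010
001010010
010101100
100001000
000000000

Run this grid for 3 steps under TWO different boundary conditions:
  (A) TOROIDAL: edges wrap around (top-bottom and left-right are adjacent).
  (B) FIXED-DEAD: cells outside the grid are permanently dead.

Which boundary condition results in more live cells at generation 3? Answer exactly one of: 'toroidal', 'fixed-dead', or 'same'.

Under TOROIDAL boundary, generation 3:
010001000
000000111
011000010
000000111
010100111
111000110
010100110
100000110
Population = 28

Under FIXED-DEAD boundary, generation 3:
001100010
011000101
011000001
000000100
010100111
010010111
010011100
000111000
Population = 28

Comparison: toroidal=28, fixed-dead=28 -> same

Answer: same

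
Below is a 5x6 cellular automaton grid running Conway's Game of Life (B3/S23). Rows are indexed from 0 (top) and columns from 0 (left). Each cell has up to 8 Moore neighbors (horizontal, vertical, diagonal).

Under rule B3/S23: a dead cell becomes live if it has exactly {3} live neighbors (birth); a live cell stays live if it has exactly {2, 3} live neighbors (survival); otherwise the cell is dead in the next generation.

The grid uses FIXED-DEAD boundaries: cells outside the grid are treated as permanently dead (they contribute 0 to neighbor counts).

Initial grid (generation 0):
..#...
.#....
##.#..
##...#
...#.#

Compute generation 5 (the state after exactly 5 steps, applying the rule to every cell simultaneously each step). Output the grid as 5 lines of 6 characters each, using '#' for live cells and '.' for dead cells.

Simulating step by step:
Generation 0 (given above): 10 live cells
Generation 1: 5 live cells
......
##....
......
##....
....#.
Generation 2: 0 live cells
......
......
......
......
......
Generation 3: 0 live cells
......
......
......
......
......
Generation 4: 0 live cells
......
......
......
......
......
Generation 5: 0 live cells
(generation 5 grid is the final answer)

Answer: ......
......
......
......
......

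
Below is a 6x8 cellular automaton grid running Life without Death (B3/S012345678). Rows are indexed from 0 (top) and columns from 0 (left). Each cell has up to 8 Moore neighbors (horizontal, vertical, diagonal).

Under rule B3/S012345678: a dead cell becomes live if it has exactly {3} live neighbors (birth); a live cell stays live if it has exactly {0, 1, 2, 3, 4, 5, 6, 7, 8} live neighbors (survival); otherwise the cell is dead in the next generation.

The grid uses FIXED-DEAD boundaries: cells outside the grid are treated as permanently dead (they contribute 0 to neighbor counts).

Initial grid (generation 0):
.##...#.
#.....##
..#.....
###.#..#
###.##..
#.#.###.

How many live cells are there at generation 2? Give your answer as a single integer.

Simulating step by step:
Generation 0 (given above): 22 live cells
Generation 1: 29 live cells
.##...##
#.#...##
#.##..##
###.##.#
###.##..
#.#.###.
Generation 2: 31 live cells
.##...##
#.#..###
#.###.##
###.##.#
###.##..
#.#.###.
Population at generation 2: 31

Answer: 31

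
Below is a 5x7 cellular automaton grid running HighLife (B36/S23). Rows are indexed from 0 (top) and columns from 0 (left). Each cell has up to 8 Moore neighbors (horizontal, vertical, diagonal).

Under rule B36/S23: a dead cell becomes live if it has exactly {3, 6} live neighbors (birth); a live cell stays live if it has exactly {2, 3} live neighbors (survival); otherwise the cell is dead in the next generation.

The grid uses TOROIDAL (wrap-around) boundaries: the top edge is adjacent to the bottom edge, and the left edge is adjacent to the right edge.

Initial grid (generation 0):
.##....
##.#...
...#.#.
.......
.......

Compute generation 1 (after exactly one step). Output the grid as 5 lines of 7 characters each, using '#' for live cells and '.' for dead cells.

Answer: ###....
##.##..
..#.#..
.......
.......

Derivation:
Simulating step by step:
Generation 0 (given above): 7 live cells
Generation 1: 9 live cells
(generation 1 grid is the final answer)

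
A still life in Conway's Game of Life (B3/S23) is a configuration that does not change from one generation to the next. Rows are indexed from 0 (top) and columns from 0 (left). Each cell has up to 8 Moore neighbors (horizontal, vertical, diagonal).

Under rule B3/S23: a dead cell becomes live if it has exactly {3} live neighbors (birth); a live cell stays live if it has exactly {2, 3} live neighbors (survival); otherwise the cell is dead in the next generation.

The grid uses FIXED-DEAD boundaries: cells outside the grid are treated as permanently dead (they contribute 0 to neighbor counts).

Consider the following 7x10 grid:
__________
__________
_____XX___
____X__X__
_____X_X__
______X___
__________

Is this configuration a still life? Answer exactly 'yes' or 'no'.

Answer: yes

Derivation:
Compute generation 1 and compare to generation 0 (given above):
Generation 1:
__________
__________
_____XX___
____X__X__
_____X_X__
______X___
__________
The grids are IDENTICAL -> still life.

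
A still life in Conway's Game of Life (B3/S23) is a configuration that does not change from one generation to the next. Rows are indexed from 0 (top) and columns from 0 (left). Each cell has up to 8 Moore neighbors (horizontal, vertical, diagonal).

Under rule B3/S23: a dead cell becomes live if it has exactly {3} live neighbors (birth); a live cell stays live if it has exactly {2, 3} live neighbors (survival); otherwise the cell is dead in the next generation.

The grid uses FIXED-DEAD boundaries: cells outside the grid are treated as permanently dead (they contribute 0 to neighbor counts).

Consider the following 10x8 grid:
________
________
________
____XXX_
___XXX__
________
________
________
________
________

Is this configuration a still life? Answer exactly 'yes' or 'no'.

Answer: no

Derivation:
Compute generation 1 and compare to generation 0 (given above):
Generation 1:
________
________
_____X__
___X__X_
___X__X_
____X___
________
________
________
________
Cell (2,5) differs: gen0=0 vs gen1=1 -> NOT a still life.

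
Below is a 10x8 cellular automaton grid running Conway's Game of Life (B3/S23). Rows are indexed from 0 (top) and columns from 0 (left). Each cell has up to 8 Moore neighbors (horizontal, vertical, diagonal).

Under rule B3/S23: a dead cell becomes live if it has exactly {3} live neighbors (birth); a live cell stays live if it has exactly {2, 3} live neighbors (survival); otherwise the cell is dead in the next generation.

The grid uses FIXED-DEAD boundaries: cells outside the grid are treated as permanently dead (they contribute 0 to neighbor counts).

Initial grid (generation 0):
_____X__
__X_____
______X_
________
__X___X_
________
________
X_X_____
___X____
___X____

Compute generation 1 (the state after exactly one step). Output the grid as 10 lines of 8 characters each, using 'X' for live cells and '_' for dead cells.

Answer: ________
________
________
________
________
________
________
________
__XX____
________

Derivation:
Simulating step by step:
Generation 0 (given above): 9 live cells
Generation 1: 2 live cells
(generation 1 grid is the final answer)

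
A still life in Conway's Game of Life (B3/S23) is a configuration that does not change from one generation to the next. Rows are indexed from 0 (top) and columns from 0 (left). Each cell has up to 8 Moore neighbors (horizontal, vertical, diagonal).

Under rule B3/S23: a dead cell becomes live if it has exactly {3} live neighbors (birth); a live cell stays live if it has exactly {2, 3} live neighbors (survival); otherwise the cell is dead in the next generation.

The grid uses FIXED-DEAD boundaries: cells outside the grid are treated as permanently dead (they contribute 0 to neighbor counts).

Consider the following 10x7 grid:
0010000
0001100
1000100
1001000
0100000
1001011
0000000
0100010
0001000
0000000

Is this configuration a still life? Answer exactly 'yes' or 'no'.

Answer: no

Derivation:
Compute generation 1 and compare to generation 0 (given above):
Generation 1:
0001000
0001100
0000100
1100000
1110100
0000000
0000111
0000000
0000000
0000000
Cell (0,2) differs: gen0=1 vs gen1=0 -> NOT a still life.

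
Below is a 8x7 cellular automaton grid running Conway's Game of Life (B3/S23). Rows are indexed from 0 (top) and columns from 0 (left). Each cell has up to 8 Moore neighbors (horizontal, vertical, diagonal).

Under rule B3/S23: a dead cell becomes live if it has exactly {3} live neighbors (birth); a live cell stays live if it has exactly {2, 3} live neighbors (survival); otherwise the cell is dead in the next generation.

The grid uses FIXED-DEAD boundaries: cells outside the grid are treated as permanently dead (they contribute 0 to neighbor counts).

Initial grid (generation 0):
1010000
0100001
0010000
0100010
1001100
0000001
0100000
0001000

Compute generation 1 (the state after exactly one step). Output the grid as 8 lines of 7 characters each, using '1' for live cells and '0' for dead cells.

Answer: 0100000
0110000
0110000
0111100
0000110
0000000
0000000
0000000

Derivation:
Simulating step by step:
Generation 0 (given above): 13 live cells
Generation 1: 11 live cells
(generation 1 grid is the final answer)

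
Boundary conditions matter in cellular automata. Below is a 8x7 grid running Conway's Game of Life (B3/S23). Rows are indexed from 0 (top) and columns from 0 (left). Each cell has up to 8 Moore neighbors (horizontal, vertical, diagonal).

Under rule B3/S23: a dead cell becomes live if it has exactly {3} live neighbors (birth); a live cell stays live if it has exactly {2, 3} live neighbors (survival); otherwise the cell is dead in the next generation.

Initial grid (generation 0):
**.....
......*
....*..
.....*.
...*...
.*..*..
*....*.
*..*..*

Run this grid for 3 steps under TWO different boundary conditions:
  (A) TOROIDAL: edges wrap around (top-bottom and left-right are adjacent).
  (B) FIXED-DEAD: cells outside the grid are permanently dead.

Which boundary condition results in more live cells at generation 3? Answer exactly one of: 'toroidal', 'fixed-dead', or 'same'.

Under TOROIDAL boundary, generation 3:
.......
.......
.......
...*.*.
.......
.......
...***.
.......
Population = 5

Under FIXED-DEAD boundary, generation 3:
.......
.......
.......
...*.*.
.......
.......
...***.
.......
Population = 5

Comparison: toroidal=5, fixed-dead=5 -> same

Answer: same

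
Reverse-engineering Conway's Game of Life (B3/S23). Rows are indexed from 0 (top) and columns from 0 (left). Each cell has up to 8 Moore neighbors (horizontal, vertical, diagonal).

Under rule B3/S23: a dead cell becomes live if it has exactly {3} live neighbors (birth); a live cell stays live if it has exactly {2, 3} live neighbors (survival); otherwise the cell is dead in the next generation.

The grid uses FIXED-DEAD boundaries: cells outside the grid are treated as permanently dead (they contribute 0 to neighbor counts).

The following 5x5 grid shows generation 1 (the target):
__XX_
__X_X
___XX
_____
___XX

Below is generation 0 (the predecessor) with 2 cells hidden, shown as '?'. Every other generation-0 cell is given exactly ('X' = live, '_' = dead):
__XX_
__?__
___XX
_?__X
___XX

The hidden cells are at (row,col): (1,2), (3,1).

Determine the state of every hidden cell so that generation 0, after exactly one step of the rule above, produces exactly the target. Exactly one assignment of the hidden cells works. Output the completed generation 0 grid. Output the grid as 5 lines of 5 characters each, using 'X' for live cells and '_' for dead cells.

Answer: __XX_
__X__
___XX
____X
___XX

Derivation:
Hidden generation-0 cells (in order): (1,2), (3,1).
A hidden cell only influences target cells in its own 3x3 neighborhood. Try each of the 2^2 = 4 assignments, step the completed generation 0 forward once under B3/S23, and compare with the target:
  (1,2)=_ (3,1)=_ -> step gives (0,2)='_' but target has 'X' -> reject
  (1,2)=_ (3,1)=X -> step gives (0,2)='_' but target has 'X' -> reject
  (1,2)=X (3,1)=_ -> step reproduces the target at every cell -> ACCEPT
  (1,2)=X (3,1)=X -> step gives (2,2)='X' but target has '_' -> reject
Unique solution: (1,2)=live, (3,1)=dead.
Check: live-neighbor counts of every cell in the completed generation 0:
02221
02353
01232
00254
00122
Applying B3/S23 to generation 0 with these counts gives:
__XX_
__X_X
___XX
_____
___XX
which matches the target exactly.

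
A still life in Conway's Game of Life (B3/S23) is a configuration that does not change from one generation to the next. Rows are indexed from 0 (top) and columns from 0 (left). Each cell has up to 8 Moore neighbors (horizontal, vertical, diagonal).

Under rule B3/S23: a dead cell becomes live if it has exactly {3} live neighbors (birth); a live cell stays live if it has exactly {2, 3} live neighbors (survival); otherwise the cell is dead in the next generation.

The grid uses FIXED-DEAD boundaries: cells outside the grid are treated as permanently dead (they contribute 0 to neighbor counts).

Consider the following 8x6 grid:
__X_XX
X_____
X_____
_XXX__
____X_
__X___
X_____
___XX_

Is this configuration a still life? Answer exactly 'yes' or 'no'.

Compute generation 1 and compare to generation 0 (given above):
Generation 1:
______
_X____
X_X___
_XXX__
_X____
______
___X__
______
Cell (0,2) differs: gen0=1 vs gen1=0 -> NOT a still life.

Answer: no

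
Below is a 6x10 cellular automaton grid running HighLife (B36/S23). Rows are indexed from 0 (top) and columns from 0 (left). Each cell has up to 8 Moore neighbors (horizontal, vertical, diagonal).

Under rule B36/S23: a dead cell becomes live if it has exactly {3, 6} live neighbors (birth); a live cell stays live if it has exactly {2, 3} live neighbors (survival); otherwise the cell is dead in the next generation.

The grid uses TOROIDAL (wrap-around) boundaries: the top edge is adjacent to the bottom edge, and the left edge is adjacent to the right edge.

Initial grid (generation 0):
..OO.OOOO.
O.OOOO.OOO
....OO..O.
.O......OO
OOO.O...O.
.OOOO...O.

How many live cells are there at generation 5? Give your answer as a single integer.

Simulating step by step:
Generation 0 (given above): 30 live cells
Generation 1: 22 live cells
O.........
.OO...O...
.OO..OO..O
.OOOOO.OO.
....O..OO.
O.....O.O.
Generation 2: 14 live cells
O......O.O
..O..OO...
........O.
OO.......O
.OO.O.....
........O.
Generation 3: 22 live cells
......OOOO
......OOOO
OO.......O
OOO......O
.OO......O
OO......OO
Generation 4: 7 live cells
......O...
......O...
..O....O..
........O.
..........
.OO.......
Generation 5: 3 live cells
..........
......OO..
.......O..
..........
..........
..........
Population at generation 5: 3

Answer: 3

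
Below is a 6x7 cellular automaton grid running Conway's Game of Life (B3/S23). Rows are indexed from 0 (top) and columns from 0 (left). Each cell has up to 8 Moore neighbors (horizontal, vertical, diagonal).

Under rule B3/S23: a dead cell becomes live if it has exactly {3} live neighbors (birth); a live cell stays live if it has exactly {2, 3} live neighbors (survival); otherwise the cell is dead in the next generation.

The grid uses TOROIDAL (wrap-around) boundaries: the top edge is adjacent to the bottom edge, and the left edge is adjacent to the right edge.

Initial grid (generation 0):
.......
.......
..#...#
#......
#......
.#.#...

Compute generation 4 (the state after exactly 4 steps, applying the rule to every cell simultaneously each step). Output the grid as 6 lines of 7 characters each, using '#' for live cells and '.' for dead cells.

Simulating step by step:
Generation 0 (given above): 6 live cells
Generation 1: 5 live cells
.......
.......
.......
##....#
##.....
.......
Generation 2: 5 live cells
.......
.......
#......
.#....#
.#....#
.......
Generation 3: 3 live cells
.......
.......
#......
.#....#
.......
.......
Generation 4: 2 live cells
(generation 4 grid is the final answer)

Answer: .......
.......
#......
#......
.......
.......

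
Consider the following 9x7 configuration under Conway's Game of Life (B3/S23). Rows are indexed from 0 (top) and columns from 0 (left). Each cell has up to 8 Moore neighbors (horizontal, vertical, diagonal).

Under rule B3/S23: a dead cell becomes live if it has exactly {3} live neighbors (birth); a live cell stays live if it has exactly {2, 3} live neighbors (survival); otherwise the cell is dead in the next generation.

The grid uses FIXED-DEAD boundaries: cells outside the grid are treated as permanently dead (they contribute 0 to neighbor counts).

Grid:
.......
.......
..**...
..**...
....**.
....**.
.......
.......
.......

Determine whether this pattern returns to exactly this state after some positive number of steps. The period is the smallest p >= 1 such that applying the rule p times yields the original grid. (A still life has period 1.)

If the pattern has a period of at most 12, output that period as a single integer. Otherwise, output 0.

Answer: 2

Derivation:
Simulating and comparing each generation to the original:
Gen 0 (original, given above): 8 live cells
Gen 1: 6 live cells, differs from original
Gen 2: 8 live cells, MATCHES original -> period = 2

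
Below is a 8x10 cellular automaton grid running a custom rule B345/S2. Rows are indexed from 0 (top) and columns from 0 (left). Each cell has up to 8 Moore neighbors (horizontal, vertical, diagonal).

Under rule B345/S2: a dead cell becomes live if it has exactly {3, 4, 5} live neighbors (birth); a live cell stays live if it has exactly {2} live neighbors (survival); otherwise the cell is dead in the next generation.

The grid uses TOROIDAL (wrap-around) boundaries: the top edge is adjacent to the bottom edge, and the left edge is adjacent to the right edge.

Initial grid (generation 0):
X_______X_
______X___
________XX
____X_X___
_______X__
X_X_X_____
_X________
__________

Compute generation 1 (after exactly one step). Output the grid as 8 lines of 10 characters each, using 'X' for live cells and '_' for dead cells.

Answer: __________
_______XXX
_____X_X__
_______XX_
___X_X____
_X________
_X________
__________

Derivation:
Simulating step by step:
Generation 0 (given above): 12 live cells
Generation 1: 11 live cells
(generation 1 grid is the final answer)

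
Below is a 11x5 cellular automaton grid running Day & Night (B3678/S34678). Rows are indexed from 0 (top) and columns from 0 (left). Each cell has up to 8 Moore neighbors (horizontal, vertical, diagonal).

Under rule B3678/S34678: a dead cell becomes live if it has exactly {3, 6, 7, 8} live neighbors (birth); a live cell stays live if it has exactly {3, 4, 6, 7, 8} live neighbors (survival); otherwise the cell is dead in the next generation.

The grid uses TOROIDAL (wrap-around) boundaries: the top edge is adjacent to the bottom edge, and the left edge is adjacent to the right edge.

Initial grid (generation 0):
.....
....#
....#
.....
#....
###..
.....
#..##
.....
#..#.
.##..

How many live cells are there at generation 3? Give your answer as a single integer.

Simulating step by step:
Generation 0 (given above): 13 live cells
Generation 1: 7 live cells
.....
.....
.....
.....
.....
.#...
..##.
.....
#..#.
.##..
.....
Generation 2: 6 live cells
.....
.....
.....
.....
.....
..#..
.....
..###
.##..
.....
.....
Generation 3: 5 live cells
.....
.....
.....
.....
.....
.....
..#..
.###.
..#..
.....
.....
Population at generation 3: 5

Answer: 5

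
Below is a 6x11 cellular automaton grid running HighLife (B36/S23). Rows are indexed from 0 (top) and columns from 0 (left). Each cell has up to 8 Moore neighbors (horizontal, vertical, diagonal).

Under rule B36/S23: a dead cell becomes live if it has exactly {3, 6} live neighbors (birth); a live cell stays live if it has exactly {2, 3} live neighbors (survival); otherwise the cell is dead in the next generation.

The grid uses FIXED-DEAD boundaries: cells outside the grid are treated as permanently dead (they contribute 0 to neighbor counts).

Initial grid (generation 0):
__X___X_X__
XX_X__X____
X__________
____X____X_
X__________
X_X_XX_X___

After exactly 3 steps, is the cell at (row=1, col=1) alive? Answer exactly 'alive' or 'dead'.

Answer: dead

Derivation:
Simulating step by step:
Generation 0 (given above): 16 live cells
Generation 1: 14 live cells
_XX____X___
XXX____X___
XX_________
___________
_X_XXX_____
_X_________
Generation 2: 12 live cells
X_X________
___________
X_X________
XXX_X______
__X_X______
__X_X______
Generation 3: 9 live cells
___________
___________
X_XX_______
X_X________
__XXXX_____
___________

Cell (1,1) at generation 3: 0 -> dead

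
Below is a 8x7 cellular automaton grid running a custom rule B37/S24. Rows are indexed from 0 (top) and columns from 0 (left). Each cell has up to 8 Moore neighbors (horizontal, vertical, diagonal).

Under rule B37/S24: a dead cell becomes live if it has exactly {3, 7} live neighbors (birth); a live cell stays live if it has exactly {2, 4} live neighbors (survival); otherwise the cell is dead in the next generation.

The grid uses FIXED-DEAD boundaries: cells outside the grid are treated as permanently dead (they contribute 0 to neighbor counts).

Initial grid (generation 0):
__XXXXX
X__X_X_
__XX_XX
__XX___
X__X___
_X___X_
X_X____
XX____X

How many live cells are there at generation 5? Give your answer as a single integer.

Answer: 5

Derivation:
Simulating step by step:
Generation 0 (given above): 23 live cells
Generation 1: 20 live cells
__X_X_X
_X__X__
_XXX_XX
_XXX___
_X_XX__
X_X____
__X____
X______
Generation 2: 14 live cells
___X_X_
______X
XX_X_X_
XX___X_
XX_XX__
_______
_______
_______
Generation 3: 11 live cells
_______
__X__XX
__X_XXX
___X_X_
__X_X__
_______
_______
_______
Generation 4: 12 live cells
_______
___XXX_
__X_X_X
__XX_XX
___XX__
_______
_______
_______
Generation 5: 5 live cells
____X__
_______
_______
_____XX
__X__X_
_______
_______
_______
Population at generation 5: 5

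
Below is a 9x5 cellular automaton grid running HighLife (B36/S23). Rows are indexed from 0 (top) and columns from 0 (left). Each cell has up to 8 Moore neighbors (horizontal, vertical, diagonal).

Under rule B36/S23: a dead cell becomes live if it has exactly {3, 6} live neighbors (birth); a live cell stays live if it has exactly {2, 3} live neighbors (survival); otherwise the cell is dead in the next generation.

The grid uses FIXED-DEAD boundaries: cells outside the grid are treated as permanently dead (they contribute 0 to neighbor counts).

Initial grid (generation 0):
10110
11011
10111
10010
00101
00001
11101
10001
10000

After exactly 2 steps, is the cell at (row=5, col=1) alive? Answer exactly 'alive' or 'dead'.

Answer: alive

Derivation:
Simulating step by step:
Generation 0 (given above): 23 live cells
Generation 1: 15 live cells
10111
10100
10000
00000
00001
00101
11001
10010
00000
Generation 2: 14 live cells
00110
10100
01000
00000
00010
01001
11101
11000
00000

Cell (5,1) at generation 2: 1 -> alive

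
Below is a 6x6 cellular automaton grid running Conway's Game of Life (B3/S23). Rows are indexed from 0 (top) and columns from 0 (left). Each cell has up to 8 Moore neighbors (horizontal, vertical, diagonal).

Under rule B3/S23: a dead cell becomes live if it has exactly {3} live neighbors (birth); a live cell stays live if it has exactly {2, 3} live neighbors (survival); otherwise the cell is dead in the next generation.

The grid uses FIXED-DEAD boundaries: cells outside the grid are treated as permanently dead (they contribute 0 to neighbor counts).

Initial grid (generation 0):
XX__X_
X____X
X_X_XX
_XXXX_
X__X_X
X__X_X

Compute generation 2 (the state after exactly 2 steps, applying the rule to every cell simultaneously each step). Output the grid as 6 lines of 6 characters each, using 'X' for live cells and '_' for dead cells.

Simulating step by step:
Generation 0 (given above): 19 live cells
Generation 1: 11 live cells
XX____
X__X_X
X_X__X
X_____
X____X
______
Generation 2: 8 live cells
(generation 2 grid is the final answer)

Answer: XX____
X_X_X_
X___X_
X_____
______
______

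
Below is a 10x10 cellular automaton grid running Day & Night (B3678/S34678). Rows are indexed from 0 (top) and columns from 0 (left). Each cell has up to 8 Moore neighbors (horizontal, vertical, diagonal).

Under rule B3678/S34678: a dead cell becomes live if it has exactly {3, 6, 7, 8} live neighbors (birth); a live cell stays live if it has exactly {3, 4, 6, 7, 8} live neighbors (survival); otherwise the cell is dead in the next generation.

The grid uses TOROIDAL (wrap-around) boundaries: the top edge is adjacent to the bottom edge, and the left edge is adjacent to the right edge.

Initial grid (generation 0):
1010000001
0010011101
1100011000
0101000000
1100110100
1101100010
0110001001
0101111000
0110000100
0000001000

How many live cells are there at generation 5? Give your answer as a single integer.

Simulating step by step:
Generation 0 (given above): 37 live cells
Generation 1: 36 live cells
0100010110
0000011011
1100111100
0100000000
1100100001
0001101100
0100000100
0111011100
0011100000
1010000000
Generation 2: 39 live cells
1000000110
0100001111
1000011111
1110101001
1011010000
0110010010
0000001110
0101001000
0000111000
0010100000
Generation 3: 39 live cells
0100001110
0000010111
1010010111
0010101000
1101011000
0111100001
0100011100
0000101000
0010110000
0001001100
Generation 4: 41 live cells
0000010101
0100001110
0101110101
0010101010
1110010000
0101100100
1000011000
0001111100
0000110100
0010101110
Generation 5: 34 live cells
0000011110
0010000101
1001110000
0010101101
0110011100
0100100000
0010100000
0000011100
0000011000
0001100110
Population at generation 5: 34

Answer: 34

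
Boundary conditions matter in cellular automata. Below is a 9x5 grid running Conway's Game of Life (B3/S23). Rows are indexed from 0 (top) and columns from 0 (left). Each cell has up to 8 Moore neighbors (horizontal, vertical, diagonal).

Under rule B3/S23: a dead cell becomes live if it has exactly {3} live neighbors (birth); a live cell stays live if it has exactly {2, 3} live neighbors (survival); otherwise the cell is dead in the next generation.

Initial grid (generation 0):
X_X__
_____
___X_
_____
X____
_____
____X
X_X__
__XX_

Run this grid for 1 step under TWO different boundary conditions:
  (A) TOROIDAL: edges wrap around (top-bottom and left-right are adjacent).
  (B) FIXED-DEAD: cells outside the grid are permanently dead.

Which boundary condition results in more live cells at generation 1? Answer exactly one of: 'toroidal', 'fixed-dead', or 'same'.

Answer: toroidal

Derivation:
Under TOROIDAL boundary, generation 1:
_XXX_
_____
_____
_____
_____
_____
_____
_XX_X
__XXX
Population = 9

Under FIXED-DEAD boundary, generation 1:
_____
_____
_____
_____
_____
_____
_____
_XX__
_XXX_
Population = 5

Comparison: toroidal=9, fixed-dead=5 -> toroidal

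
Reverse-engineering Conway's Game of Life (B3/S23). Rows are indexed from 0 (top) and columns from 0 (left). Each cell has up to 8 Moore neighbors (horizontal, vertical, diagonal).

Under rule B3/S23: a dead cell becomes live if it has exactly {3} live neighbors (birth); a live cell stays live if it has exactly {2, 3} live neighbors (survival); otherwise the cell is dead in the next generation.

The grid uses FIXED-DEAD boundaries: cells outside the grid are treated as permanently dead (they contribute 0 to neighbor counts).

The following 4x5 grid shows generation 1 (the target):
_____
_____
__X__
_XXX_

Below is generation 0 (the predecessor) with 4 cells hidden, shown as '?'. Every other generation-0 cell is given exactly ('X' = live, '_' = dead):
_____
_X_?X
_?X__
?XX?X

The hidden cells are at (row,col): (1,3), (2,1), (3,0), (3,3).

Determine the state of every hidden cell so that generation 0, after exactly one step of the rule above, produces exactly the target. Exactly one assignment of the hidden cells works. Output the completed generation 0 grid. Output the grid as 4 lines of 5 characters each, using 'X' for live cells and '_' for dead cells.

Hidden generation-0 cells (in order): (1,3), (2,1), (3,0), (3,3).
A hidden cell only influences target cells in its own 3x3 neighborhood. Try each of the 2^4 = 16 assignments, step the completed generation 0 forward once under B3/S23, and compare with the target:
  (1,3)=_ (2,1)=_ (3,0)=_ (3,3)=_ -> step reproduces the target at every cell -> ACCEPT
  (1,3)=_ (2,1)=_ (3,0)=_ (3,3)=X -> step gives (2,2)='_' but target has 'X' -> reject
  (1,3)=_ (2,1)=_ (3,0)=X (3,3)=_ -> step gives (2,0)='X' but target has '_' -> reject
  (1,3)=_ (2,1)=_ (3,0)=X (3,3)=X -> step gives (2,0)='X' but target has '_' -> reject
  (1,3)=_ (2,1)=X (3,0)=_ (3,3)=_ -> step gives (1,1)='X' but target has '_' -> reject
  (1,3)=_ (2,1)=X (3,0)=_ (3,3)=X -> step gives (1,1)='X' but target has '_' -> reject
  (1,3)=_ (2,1)=X (3,0)=X (3,3)=_ -> step gives (1,1)='X' but target has '_' -> reject
  (1,3)=_ (2,1)=X (3,0)=X (3,3)=X -> step gives (1,1)='X' but target has '_' -> reject
  (1,3)=X (2,1)=_ (3,0)=_ (3,3)=_ -> step gives (1,2)='X' but target has '_' -> reject
  (1,3)=X (2,1)=_ (3,0)=_ (3,3)=X -> step gives (1,2)='X' but target has '_' -> reject
  (1,3)=X (2,1)=_ (3,0)=X (3,3)=_ -> step gives (1,2)='X' but target has '_' -> reject
  (1,3)=X (2,1)=_ (3,0)=X (3,3)=X -> step gives (1,2)='X' but target has '_' -> reject
  (1,3)=X (2,1)=X (3,0)=_ (3,3)=_ -> step gives (1,1)='X' but target has '_' -> reject
  (1,3)=X (2,1)=X (3,0)=_ (3,3)=X -> step gives (1,1)='X' but target has '_' -> reject
  (1,3)=X (2,1)=X (3,0)=X (3,3)=_ -> step gives (1,1)='X' but target has '_' -> reject
  (1,3)=X (2,1)=X (3,0)=X (3,3)=X -> step gives (1,1)='X' but target has '_' -> reject
Unique solution: (1,3)=dead, (2,1)=dead, (3,0)=dead, (3,3)=dead.
Check: live-neighbor counts of every cell in the completed generation 0:
11111
11220
24342
12230
Applying B3/S23 to generation 0 with these counts gives:
_____
_____
__X__
_XXX_
which matches the target exactly.

Answer: _____
_X__X
__X__
_XX_X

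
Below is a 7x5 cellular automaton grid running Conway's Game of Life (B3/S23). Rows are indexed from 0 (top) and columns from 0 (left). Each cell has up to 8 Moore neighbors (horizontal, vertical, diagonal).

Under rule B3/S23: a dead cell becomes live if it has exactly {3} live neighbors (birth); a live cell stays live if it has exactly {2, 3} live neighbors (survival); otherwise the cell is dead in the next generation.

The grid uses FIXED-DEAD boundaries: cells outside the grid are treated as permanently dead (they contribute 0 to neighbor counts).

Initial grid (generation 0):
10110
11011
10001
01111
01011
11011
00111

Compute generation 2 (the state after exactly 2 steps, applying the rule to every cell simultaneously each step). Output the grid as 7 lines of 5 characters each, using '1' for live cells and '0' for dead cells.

Answer: 01011
10001
10000
11000
00000
11100
11100

Derivation:
Simulating step by step:
Generation 0 (given above): 23 live cells
Generation 1: 14 live cells
10111
10001
10000
11000
00000
11000
01101
Generation 2: 14 live cells
(generation 2 grid is the final answer)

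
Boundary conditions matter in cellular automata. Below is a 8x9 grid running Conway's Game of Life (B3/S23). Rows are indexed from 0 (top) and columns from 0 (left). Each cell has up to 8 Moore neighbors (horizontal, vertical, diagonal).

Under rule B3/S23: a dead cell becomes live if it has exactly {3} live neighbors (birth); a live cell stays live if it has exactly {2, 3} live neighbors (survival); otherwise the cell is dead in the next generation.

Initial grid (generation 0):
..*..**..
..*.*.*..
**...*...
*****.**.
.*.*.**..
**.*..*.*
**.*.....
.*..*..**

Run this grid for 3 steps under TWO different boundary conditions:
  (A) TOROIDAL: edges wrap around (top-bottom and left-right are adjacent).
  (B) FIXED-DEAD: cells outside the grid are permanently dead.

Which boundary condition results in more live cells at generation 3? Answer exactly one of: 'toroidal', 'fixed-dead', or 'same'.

Under TOROIDAL boundary, generation 3:
..*..**..
..*....**
*.....*..
.*.*.*..*
....**.**
....***..
**...*...
.........
Population = 22

Under FIXED-DEAD boundary, generation 3:
..*..***.
.*.......
..*.*.**.
...*.***.
....**.*.
..**....*
.*.....*.
.*.*.**..
Population = 25

Comparison: toroidal=22, fixed-dead=25 -> fixed-dead

Answer: fixed-dead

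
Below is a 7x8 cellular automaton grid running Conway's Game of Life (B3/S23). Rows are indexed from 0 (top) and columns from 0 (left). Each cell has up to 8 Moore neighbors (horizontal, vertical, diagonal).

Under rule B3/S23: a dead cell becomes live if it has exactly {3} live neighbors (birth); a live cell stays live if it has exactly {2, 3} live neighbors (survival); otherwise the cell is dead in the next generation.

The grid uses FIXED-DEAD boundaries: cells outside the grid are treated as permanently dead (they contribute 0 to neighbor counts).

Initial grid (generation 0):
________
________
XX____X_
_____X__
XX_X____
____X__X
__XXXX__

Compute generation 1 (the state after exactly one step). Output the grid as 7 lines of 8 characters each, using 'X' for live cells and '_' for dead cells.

Simulating step by step:
Generation 0 (given above): 13 live cells
Generation 1: 7 live cells
(generation 1 grid is the final answer)

Answer: ________
________
________
__X_____
____X___
_X___X__
___XXX__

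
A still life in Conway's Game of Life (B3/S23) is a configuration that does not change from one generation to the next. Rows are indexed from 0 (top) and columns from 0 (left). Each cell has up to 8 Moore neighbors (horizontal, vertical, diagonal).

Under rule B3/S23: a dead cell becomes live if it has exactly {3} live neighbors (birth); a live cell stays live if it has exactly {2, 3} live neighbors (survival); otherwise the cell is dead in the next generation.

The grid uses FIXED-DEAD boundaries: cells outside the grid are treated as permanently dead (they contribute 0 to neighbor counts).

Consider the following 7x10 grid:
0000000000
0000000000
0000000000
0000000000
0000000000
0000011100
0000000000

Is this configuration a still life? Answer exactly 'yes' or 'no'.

Answer: no

Derivation:
Compute generation 1 and compare to generation 0 (given above):
Generation 1:
0000000000
0000000000
0000000000
0000000000
0000001000
0000001000
0000001000
Cell (4,6) differs: gen0=0 vs gen1=1 -> NOT a still life.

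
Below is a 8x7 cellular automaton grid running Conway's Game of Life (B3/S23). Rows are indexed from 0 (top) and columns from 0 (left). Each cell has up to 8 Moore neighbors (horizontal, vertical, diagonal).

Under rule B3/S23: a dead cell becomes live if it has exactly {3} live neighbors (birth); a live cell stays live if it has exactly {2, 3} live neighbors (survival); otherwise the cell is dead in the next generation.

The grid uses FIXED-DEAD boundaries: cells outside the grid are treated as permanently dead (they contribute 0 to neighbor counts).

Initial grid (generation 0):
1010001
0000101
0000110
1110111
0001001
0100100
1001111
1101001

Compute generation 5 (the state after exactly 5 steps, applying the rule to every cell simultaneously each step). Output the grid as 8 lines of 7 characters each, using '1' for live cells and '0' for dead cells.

Simulating step by step:
Generation 0 (given above): 26 live cells
Generation 1: 21 live cells
0000010
0001101
0100000
0110001
1001001
0010001
1001001
1111001
Generation 2: 26 live cells
0000110
0000110
0101010
1110000
0001011
0111011
1001011
1111000
Generation 3: 27 live cells
0000110
0001001
1101010
1101011
1001011
0101000
1000011
1111100
Generation 4: 25 live cells
0000110
0011001
1101010
0001000
1001011
1110000
1000010
1111110
Generation 5: 29 live cells
(generation 5 grid is the final answer)

Answer: 0001110
0111001
0101000
1101011
1001100
1010111
0000010
1111110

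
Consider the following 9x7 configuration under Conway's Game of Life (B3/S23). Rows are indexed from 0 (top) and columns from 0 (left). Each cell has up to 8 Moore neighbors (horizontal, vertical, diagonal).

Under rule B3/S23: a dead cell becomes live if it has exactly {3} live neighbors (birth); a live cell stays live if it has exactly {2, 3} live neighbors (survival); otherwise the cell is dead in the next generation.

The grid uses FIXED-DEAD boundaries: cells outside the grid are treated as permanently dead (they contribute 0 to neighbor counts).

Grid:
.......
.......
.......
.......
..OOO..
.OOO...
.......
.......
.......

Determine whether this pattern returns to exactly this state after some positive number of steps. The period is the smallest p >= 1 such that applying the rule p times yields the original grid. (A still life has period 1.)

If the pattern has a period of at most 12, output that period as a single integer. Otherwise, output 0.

Simulating and comparing each generation to the original:
Gen 0 (original, given above): 6 live cells
Gen 1: 6 live cells, differs from original
Gen 2: 6 live cells, MATCHES original -> period = 2

Answer: 2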